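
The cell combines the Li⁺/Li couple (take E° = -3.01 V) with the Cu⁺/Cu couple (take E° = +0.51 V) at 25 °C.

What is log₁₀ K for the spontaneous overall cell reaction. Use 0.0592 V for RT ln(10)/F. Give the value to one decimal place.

59.5

Cathode: Cu⁺/Cu; anode: Li⁺/Li. E°cell = +3.52 V, n = 1.
log K = nE°cell / 0.0592 = (1)(+3.52) / 0.0592 = 59.5.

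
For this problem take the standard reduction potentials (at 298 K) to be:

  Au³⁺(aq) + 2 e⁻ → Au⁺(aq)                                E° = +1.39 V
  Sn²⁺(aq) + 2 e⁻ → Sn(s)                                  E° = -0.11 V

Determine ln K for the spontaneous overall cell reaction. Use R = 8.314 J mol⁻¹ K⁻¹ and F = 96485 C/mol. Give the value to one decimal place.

Cathode: Au³⁺/Au⁺; anode: Sn²⁺/Sn. E°cell = (+1.39) − (-0.11) = +1.50 V, with n = 2.
ΔG° = −nFE° = −RT ln K, so ln K = nFE°/(RT) = (2)(96485)(+1.50) / ((8.314)(298)) = 116.830.

116.8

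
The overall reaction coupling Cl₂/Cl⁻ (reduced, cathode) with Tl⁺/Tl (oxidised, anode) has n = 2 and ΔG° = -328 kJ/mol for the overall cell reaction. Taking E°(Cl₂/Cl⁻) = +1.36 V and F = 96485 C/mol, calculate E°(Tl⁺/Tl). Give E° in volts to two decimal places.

E°cell = −ΔG°/(nF) = −(-328×10³)/((2)(96485)) = +1.700 V.
Since Cl₂/Cl⁻ is the cathode and Tl⁺/Tl the anode, E°cell = E°(Cl₂/Cl⁻) − E°(Tl⁺/Tl).
So E°(Tl⁺/Tl) = E°(Cl₂/Cl⁻) − E°cell = (+1.36) − (+1.700) = -0.34 V.

-0.34 V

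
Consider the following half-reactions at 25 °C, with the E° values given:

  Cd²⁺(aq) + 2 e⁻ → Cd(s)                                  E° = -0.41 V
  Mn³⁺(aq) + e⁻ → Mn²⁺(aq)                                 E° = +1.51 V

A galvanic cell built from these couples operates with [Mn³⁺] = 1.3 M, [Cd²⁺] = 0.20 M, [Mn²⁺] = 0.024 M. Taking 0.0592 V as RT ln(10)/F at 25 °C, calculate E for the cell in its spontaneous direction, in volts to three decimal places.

Mn³⁺/Mn²⁺ is the cathode (higher E°), Cd²⁺/Cd the anode: E°cell = +1.51 − (-0.41) = +1.92 V, n = 2.
Overall: 2 Mn³⁺(aq) + Cd(s) → 2 Mn²⁺(aq) + Cd²⁺(aq)
Q = [Mn²⁺]^2·[Cd²⁺] / ([Mn³⁺]^2); log Q = -4.166.
E = E° − (0.0592/n) log Q = +1.92 − (0.0592/2)(-4.166) = +2.043 V.

+2.043 V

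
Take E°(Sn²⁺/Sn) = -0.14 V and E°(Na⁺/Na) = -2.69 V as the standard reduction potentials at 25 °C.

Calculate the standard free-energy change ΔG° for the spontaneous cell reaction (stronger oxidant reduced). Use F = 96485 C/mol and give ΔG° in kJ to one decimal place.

-492.1 kJ

Sn²⁺/Sn (E° = -0.14 V) is the cathode; Na⁺/Na (E° = -2.69 V) is the anode, so E°cell = +2.55 V.
Balancing electrons gives n = 2 (lcm of 2 and 1).
ΔG° = −nFE° = −(2)(96485)(+2.55) = -492,073 J = -492.1 kJ.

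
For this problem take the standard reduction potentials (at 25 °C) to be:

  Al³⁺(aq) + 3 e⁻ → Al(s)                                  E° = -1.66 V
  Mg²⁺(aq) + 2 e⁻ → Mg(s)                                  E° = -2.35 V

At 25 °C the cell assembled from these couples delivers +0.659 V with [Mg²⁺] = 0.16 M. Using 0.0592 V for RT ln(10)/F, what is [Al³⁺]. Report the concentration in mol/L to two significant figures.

0.0017 M

Al³⁺/Al is the cathode, Mg²⁺/Mg the anode: E°cell = +0.69 V, n = 6.
Overall reaction: 2 Al³⁺(aq) + 3 Mg(s) → 2 Al(s) + 3 Mg²⁺(aq); Q = [Mg²⁺]^3/[Al³⁺]^2.
From E = E° − (0.0592/n) log Q: log Q = (E° − E)·n/0.0592 = (+0.69 − (+0.659))·6/0.0592 = 3.1419.
So 2·log[Al³⁺] = 3·log(0.16) − log Q = -2.3876 − (3.1419) = -5.5295; log[Al³⁺] = -5.5295 / 2 = -2.7647; [Al³⁺] = 10^(-2.7647) ≈ 0.0017 M.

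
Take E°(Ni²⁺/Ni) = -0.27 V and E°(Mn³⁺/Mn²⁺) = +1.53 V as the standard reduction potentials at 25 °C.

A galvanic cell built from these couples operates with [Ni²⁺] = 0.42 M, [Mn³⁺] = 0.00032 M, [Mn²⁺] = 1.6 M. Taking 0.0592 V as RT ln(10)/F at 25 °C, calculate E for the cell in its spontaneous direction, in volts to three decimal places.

+1.592 V

Mn³⁺/Mn²⁺ is the cathode (higher E°), Ni²⁺/Ni the anode: E°cell = +1.53 − (-0.27) = +1.80 V, n = 2.
Overall: 2 Mn³⁺(aq) + Ni(s) → 2 Mn²⁺(aq) + Ni²⁺(aq)
Q = [Mn²⁺]^2·[Ni²⁺] / ([Mn³⁺]^2); log Q = 7.021.
E = E° − (0.0592/n) log Q = +1.80 − (0.0592/2)(7.021) = +1.592 V.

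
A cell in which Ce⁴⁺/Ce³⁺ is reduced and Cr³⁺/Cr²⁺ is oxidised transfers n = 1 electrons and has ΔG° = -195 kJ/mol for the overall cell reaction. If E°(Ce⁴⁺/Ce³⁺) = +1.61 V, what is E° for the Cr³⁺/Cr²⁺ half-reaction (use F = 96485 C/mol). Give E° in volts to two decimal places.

E°cell = −ΔG°/(nF) = −(-195×10³)/((1)(96485)) = +2.021 V.
Since Ce⁴⁺/Ce³⁺ is the cathode and Cr³⁺/Cr²⁺ the anode, E°cell = E°(Ce⁴⁺/Ce³⁺) − E°(Cr³⁺/Cr²⁺).
So E°(Cr³⁺/Cr²⁺) = E°(Ce⁴⁺/Ce³⁺) − E°cell = (+1.61) − (+2.021) = -0.41 V.

-0.41 V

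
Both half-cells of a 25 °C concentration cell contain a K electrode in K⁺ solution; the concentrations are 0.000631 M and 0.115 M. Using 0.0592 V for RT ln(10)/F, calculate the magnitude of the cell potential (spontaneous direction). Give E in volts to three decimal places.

+0.134 V

For a concentration cell E°cell = 0. The 0.115 M side is the cathode (reduction is favoured where [K⁺] is higher).
With n = 1, E = −(0.0592/1) log([K⁺]ₐₙ/[K⁺]꜀ₐₜ) = −(0.0592/1) log(0.000631/0.115) = −(0.0592/1)(-2.261) = +0.134 V.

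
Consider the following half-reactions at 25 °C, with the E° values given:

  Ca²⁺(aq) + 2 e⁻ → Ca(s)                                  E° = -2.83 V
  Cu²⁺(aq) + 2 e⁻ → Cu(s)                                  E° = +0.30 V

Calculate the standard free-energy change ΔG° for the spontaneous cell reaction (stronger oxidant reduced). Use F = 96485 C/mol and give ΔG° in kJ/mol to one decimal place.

Cu²⁺/Cu (E° = +0.30 V) is the cathode; Ca²⁺/Ca (E° = -2.83 V) is the anode, so E°cell = +3.13 V.
Balancing electrons gives n = 2 (lcm of 2 and 2).
ΔG° = −nFE° = −(2)(96485)(+3.13) = -603,996 J = -604.0 kJ/mol.

-604.0 kJ/mol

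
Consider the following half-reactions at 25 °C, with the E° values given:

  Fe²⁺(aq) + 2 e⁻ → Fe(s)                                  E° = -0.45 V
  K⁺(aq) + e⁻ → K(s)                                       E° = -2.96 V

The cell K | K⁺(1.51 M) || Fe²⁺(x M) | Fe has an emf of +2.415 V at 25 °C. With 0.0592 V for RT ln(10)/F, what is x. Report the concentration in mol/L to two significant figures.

Fe²⁺/Fe is the cathode, K⁺/K the anode: E°cell = +2.51 V, n = 2.
Overall reaction: Fe²⁺(aq) + 2 K(s) → Fe(s) + 2 K⁺(aq); Q = [K⁺]^2/[Fe²⁺]^1.
From E = E° − (0.0592/n) log Q: log Q = (E° − E)·n/0.0592 = (+2.51 − (+2.415))·2/0.0592 = 3.2095.
So 1·log[Fe²⁺] = 2·log(1.51) − log Q = 0.3580 − (3.2095) = -2.8515; [Fe²⁺] = 10^(-2.8515) ≈ 0.0014 M.

0.0014 M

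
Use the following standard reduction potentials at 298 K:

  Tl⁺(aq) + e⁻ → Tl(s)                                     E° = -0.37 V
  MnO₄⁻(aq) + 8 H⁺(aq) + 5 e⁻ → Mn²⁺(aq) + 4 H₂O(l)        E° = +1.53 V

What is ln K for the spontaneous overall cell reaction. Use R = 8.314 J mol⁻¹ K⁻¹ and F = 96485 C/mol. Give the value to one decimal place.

370.0

Cathode: MnO₄⁻/Mn²⁺; anode: Tl⁺/Tl. E°cell = (+1.53) − (-0.37) = +1.90 V, with n = 5.
ΔG° = −nFE° = −RT ln K, so ln K = nFE°/(RT) = (5)(96485)(+1.90) / ((8.314)(298)) = 369.962.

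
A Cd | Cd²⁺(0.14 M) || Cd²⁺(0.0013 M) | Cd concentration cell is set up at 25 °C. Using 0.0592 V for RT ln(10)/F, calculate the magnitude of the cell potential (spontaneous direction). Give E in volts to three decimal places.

+0.060 V

For a concentration cell E°cell = 0. The 0.14 M side is the cathode (reduction is favoured where [Cd²⁺] is higher).
With n = 2, E = −(0.0592/2) log([Cd²⁺]ₐₙ/[Cd²⁺]꜀ₐₜ) = −(0.0592/2) log(0.0013/0.14) = −(0.0592/2)(-2.032) = +0.060 V.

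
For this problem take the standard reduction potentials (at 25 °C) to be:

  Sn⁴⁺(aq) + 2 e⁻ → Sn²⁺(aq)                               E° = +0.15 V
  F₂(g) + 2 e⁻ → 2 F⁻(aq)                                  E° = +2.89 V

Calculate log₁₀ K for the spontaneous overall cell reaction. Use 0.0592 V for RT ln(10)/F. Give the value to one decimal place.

Cathode: F₂/F⁻; anode: Sn⁴⁺/Sn²⁺. E°cell = +2.74 V, n = 2.
log K = nE°cell / 0.0592 = (2)(+2.74) / 0.0592 = 92.6.

92.6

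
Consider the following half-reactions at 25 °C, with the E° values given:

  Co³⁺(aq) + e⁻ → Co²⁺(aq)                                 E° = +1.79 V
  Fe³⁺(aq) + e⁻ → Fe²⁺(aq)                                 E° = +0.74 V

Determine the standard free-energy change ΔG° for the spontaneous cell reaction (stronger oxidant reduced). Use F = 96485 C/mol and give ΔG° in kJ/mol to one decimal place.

-101.3 kJ/mol

Co³⁺/Co²⁺ (E° = +1.79 V) is the cathode; Fe³⁺/Fe²⁺ (E° = +0.74 V) is the anode, so E°cell = +1.05 V.
Balancing electrons gives n = 1 (lcm of 1 and 1).
ΔG° = −nFE° = −(1)(96485)(+1.05) = -101,309 J = -101.3 kJ/mol.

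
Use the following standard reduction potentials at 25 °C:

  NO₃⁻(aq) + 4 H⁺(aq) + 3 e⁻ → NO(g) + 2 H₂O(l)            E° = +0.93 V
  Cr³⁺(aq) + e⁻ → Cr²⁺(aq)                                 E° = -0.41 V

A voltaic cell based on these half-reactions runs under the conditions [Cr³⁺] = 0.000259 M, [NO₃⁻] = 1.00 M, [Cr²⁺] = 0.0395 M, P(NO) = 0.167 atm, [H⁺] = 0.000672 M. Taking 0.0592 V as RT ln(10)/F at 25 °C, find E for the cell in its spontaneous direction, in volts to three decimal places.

+1.234 V

NO₃⁻/NO is the cathode (higher E°), Cr³⁺/Cr²⁺ the anode: E°cell = +0.93 − (-0.41) = +1.34 V, n = 3.
Overall: NO₃⁻(aq) + 4 H⁺(aq) + 3 Cr²⁺(aq) → NO(g) + 2 H₂O(l) + 3 Cr³⁺(aq)
Q = P(NO)·[Cr³⁺]^3 / ([NO₃⁻]·[H⁺]^4·[Cr²⁺]^3); log Q = 5.363.
E = E° − (0.0592/n) log Q = +1.34 − (0.0592/3)(5.363) = +1.234 V.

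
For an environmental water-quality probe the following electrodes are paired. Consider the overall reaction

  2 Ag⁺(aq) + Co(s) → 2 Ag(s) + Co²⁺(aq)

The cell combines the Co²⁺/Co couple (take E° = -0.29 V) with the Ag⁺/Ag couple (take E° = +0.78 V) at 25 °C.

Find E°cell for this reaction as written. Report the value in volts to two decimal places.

The Ag⁺/Ag couple has the higher reduction potential, so it is the cathode; Co²⁺/Co is oxidised at the anode.
E°cell = E°(cathode) − E°(anode) = (+0.78) − (-0.29) = +1.07 V.
Since E°cell > 0, the reaction is spontaneous under standard conditions.

+1.07 V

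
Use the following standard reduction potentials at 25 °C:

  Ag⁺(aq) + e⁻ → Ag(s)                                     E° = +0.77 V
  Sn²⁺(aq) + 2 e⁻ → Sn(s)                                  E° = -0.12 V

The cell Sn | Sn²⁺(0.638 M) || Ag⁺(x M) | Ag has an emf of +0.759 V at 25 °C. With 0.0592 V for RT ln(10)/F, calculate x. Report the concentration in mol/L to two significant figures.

0.0049 M

Ag⁺/Ag is the cathode, Sn²⁺/Sn the anode: E°cell = +0.89 V, n = 2.
Overall reaction: 2 Ag⁺(aq) + Sn(s) → 2 Ag(s) + Sn²⁺(aq); Q = [Sn²⁺]^1/[Ag⁺]^2.
From E = E° − (0.0592/n) log Q: log Q = (E° − E)·n/0.0592 = (+0.89 − (+0.759))·2/0.0592 = 4.4257.
So 2·log[Ag⁺] = 1·log(0.638) − log Q = -0.1952 − (4.4257) = -4.6209; log[Ag⁺] = -4.6209 / 2 = -2.3104; [Ag⁺] = 10^(-2.3104) ≈ 0.0049 M.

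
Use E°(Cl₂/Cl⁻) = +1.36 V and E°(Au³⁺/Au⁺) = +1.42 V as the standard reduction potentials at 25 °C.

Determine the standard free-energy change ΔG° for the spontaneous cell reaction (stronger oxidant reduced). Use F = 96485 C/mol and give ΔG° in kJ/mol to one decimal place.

-11.6 kJ/mol

Au³⁺/Au⁺ (E° = +1.42 V) is the cathode; Cl₂/Cl⁻ (E° = +1.36 V) is the anode, so E°cell = +0.06 V.
Balancing electrons gives n = 2 (lcm of 2 and 2).
ΔG° = −nFE° = −(2)(96485)(+0.06) = -11,578 J = -11.6 kJ/mol.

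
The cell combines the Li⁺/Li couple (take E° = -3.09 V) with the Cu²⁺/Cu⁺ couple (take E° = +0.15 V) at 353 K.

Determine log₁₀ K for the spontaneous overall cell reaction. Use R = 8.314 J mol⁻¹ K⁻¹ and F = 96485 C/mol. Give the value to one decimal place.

Cathode: Cu²⁺/Cu⁺; anode: Li⁺/Li. E°cell = (+0.15) − (-3.09) = +3.24 V, with n = 1.
ΔG° = −nFE° = −RT ln K, so ln K = nFE°/(RT) = (1)(96485)(+3.24) / ((8.314)(353)) = 106.517.
log₁₀ K = 106.517 / ln 10 = 46.3.

46.3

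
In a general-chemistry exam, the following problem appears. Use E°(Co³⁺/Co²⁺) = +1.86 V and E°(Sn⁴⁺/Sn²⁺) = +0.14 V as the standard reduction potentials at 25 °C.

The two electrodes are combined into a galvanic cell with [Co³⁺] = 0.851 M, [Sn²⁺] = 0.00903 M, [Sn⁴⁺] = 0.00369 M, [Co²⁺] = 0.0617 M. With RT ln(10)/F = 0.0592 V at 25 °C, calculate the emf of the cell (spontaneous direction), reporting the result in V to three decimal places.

+1.799 V

Co³⁺/Co²⁺ is the cathode (higher E°), Sn⁴⁺/Sn²⁺ the anode: E°cell = +1.86 − (+0.14) = +1.72 V, n = 2.
Overall: 2 Co³⁺(aq) + Sn²⁺(aq) → 2 Co²⁺(aq) + Sn⁴⁺(aq)
Q = [Co²⁺]^2·[Sn⁴⁺] / ([Co³⁺]^2·[Sn²⁺]); log Q = -2.668.
E = E° − (0.0592/n) log Q = +1.72 − (0.0592/2)(-2.668) = +1.799 V.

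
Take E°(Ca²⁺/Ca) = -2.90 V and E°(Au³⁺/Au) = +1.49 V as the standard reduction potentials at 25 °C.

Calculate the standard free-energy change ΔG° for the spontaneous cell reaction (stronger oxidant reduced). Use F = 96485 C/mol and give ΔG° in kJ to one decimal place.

Au³⁺/Au (E° = +1.49 V) is the cathode; Ca²⁺/Ca (E° = -2.90 V) is the anode, so E°cell = +4.39 V.
Balancing electrons gives n = 6 (lcm of 3 and 2).
ΔG° = −nFE° = −(6)(96485)(+4.39) = -2,541,415 J = -2541.4 kJ.

-2541.4 kJ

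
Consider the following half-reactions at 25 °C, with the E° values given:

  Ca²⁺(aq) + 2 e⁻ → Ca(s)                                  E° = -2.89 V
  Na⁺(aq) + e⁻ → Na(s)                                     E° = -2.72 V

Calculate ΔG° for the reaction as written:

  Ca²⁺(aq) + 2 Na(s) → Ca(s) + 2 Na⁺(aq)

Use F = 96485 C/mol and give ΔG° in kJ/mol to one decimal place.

As written, Ca²⁺/Ca is reduced (cathode) and Na⁺/Na is oxidised (anode), so E°cell = (-2.89) − (-2.72) = -0.17 V.
Balancing electrons gives n = 2.
ΔG° = −nFE° = −(2)(96485)(-0.17) = 32,805 J = +32.8 kJ/mol.

+32.8 kJ/mol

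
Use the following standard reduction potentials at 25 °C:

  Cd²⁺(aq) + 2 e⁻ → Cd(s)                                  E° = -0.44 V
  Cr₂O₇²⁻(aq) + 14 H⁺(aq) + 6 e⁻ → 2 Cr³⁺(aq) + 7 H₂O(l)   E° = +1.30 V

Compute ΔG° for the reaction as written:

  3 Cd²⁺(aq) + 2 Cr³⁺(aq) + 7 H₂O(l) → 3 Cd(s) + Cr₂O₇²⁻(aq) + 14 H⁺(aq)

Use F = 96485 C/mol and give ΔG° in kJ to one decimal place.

+1007.3 kJ

As written, Cd²⁺/Cd is reduced (cathode) and Cr₂O₇²⁻/Cr³⁺ is oxidised (anode), so E°cell = (-0.44) − (+1.30) = -1.74 V.
Balancing electrons gives n = 6.
ΔG° = −nFE° = −(6)(96485)(-1.74) = 1,007,303 J = +1007.3 kJ.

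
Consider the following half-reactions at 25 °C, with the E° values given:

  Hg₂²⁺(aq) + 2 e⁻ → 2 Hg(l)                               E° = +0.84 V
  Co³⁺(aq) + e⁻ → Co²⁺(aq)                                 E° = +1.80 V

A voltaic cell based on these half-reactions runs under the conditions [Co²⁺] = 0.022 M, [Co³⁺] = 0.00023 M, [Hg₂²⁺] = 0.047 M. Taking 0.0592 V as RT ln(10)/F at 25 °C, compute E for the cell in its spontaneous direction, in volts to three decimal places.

+0.882 V

Co³⁺/Co²⁺ is the cathode (higher E°), Hg₂²⁺/Hg the anode: E°cell = +1.80 − (+0.84) = +0.96 V, n = 2.
Overall: 2 Co³⁺(aq) + 2 Hg(l) → 2 Co²⁺(aq) + Hg₂²⁺(aq)
Q = [Co²⁺]^2·[Hg₂²⁺] / ([Co³⁺]^2); log Q = 2.633.
E = E° − (0.0592/n) log Q = +0.96 − (0.0592/2)(2.633) = +0.882 V.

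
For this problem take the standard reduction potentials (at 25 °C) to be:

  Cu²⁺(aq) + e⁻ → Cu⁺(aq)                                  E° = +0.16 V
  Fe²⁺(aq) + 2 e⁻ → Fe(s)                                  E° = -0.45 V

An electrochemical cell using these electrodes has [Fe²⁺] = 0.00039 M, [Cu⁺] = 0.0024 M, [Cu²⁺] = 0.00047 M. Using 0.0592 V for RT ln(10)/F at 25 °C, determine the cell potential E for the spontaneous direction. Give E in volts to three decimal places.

Cu²⁺/Cu⁺ is the cathode (higher E°), Fe²⁺/Fe the anode: E°cell = +0.16 − (-0.45) = +0.61 V, n = 2.
Overall: 2 Cu²⁺(aq) + Fe(s) → 2 Cu⁺(aq) + Fe²⁺(aq)
Q = [Cu⁺]^2·[Fe²⁺] / ([Cu²⁺]^2); log Q = -1.993.
E = E° − (0.0592/n) log Q = +0.61 − (0.0592/2)(-1.993) = +0.669 V.

+0.669 V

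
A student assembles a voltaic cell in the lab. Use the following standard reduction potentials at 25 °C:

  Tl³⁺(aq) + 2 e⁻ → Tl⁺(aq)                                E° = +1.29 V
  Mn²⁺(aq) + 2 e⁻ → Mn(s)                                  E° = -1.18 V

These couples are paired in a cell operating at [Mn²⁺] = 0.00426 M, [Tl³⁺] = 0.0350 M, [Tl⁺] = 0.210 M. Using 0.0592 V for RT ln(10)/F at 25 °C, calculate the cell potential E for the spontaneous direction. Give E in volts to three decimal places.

+2.517 V

Tl³⁺/Tl⁺ is the cathode (higher E°), Mn²⁺/Mn the anode: E°cell = +1.29 − (-1.18) = +2.47 V, n = 2.
Overall: Tl³⁺(aq) + Mn(s) → Tl⁺(aq) + Mn²⁺(aq)
Q = [Tl⁺]·[Mn²⁺] / ([Tl³⁺]); log Q = -1.592.
E = E° − (0.0592/n) log Q = +2.47 − (0.0592/2)(-1.592) = +2.517 V.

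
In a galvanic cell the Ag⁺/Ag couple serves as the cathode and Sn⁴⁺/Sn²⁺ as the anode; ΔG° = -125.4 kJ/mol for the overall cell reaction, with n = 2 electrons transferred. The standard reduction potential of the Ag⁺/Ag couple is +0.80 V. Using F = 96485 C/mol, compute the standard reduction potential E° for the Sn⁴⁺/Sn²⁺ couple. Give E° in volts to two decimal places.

+0.15 V

E°cell = −ΔG°/(nF) = −(-125.4×10³)/((2)(96485)) = +0.650 V.
Since Ag⁺/Ag is the cathode and Sn⁴⁺/Sn²⁺ the anode, E°cell = E°(Ag⁺/Ag) − E°(Sn⁴⁺/Sn²⁺).
So E°(Sn⁴⁺/Sn²⁺) = E°(Ag⁺/Ag) − E°cell = (+0.80) − (+0.650) = +0.15 V.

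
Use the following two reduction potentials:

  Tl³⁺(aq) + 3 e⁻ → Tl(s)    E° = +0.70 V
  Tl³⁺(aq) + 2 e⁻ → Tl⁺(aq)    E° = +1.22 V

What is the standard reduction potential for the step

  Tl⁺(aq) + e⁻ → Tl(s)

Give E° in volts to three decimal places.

Sequential free energies add, so n₃E°₃ = n₁E°₁ + n₂E°₂.
With n₃ = 3, and the known step contributing 2×(+1.22) V, the unknown satisfies 1·E° = 3×(+0.70) − 2×(+1.22) = -0.340.
E° = -0.340 / 1 = -0.340 V.

-0.340 V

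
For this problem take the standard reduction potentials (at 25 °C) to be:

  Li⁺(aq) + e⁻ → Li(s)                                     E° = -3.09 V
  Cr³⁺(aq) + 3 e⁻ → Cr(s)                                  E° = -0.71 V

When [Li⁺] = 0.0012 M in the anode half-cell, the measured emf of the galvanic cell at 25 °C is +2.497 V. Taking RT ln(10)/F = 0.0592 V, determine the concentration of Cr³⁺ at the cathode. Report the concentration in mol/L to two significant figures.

Cr³⁺/Cr is the cathode, Li⁺/Li the anode: E°cell = +2.38 V, n = 3.
Overall reaction: Cr³⁺(aq) + 3 Li(s) → Cr(s) + 3 Li⁺(aq); Q = [Li⁺]^3/[Cr³⁺]^1.
From E = E° − (0.0592/n) log Q: log Q = (E° − E)·n/0.0592 = (+2.38 − (+2.497))·3/0.0592 = -5.9291.
So 1·log[Cr³⁺] = 3·log(0.0012) − log Q = -8.7625 − (-5.9291) = -2.8334; [Cr³⁺] = 10^(-2.8334) ≈ 0.0015 M.

0.0015 M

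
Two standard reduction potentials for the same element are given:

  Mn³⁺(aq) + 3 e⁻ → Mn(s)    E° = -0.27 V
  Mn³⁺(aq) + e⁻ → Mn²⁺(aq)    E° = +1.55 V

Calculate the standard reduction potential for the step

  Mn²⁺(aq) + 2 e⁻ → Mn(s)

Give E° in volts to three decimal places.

-1.180 V

Sequential free energies add, so n₃E°₃ = n₁E°₁ + n₂E°₂.
With n₃ = 3, and the known step contributing 1×(+1.55) V, the unknown satisfies 2·E° = 3×(-0.27) − 1×(+1.55) = -2.360.
E° = -2.360 / 2 = -1.180 V.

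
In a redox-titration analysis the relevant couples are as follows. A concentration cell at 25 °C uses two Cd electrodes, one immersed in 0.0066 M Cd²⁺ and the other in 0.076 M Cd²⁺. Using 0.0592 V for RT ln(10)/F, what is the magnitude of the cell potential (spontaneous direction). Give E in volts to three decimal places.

For a concentration cell E°cell = 0. The 0.076 M side is the cathode (reduction is favoured where [Cd²⁺] is higher).
With n = 2, E = −(0.0592/2) log([Cd²⁺]ₐₙ/[Cd²⁺]꜀ₐₜ) = −(0.0592/2) log(0.0066/0.076) = −(0.0592/2)(-1.061) = +0.031 V.

+0.031 V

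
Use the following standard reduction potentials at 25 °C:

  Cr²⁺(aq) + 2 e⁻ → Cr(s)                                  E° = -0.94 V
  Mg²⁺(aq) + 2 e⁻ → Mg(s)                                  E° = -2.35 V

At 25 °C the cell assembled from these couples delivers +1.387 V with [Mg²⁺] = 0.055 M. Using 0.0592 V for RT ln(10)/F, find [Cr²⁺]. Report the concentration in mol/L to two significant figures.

0.0092 M

Cr²⁺/Cr is the cathode, Mg²⁺/Mg the anode: E°cell = +1.41 V, n = 2.
Overall reaction: Cr²⁺(aq) + Mg(s) → Cr(s) + Mg²⁺(aq); Q = [Mg²⁺]^1/[Cr²⁺]^1.
From E = E° − (0.0592/n) log Q: log Q = (E° − E)·n/0.0592 = (+1.41 − (+1.387))·2/0.0592 = 0.7770.
So 1·log[Cr²⁺] = 1·log(0.055) − log Q = -1.2596 − (0.7770) = -2.0366; [Cr²⁺] = 10^(-2.0366) ≈ 0.0092 M.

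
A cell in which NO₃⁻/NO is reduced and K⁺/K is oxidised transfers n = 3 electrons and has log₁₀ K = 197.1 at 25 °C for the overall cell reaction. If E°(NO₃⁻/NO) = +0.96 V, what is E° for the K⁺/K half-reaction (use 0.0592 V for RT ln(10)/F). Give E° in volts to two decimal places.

E°cell = (0.0592/n)·log K = (0.0592/3)(197.1) = +3.889 V.
Since NO₃⁻/NO is the cathode and K⁺/K the anode, E°cell = E°(NO₃⁻/NO) − E°(K⁺/K).
So E°(K⁺/K) = E°(NO₃⁻/NO) − E°cell = (+0.96) − (+3.889) = -2.93 V.

-2.93 V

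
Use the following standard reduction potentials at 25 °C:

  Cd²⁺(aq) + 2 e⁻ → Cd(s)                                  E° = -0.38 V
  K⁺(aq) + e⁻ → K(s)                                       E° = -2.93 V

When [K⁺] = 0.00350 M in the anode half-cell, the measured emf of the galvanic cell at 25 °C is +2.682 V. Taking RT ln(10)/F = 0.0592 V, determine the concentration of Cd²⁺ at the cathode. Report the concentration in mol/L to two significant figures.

0.35 M

Cd²⁺/Cd is the cathode, K⁺/K the anode: E°cell = +2.55 V, n = 2.
Overall reaction: Cd²⁺(aq) + 2 K(s) → Cd(s) + 2 K⁺(aq); Q = [K⁺]^2/[Cd²⁺]^1.
From E = E° − (0.0592/n) log Q: log Q = (E° − E)·n/0.0592 = (+2.55 − (+2.682))·2/0.0592 = -4.4595.
So 1·log[Cd²⁺] = 2·log(0.0035) − log Q = -4.9119 − (-4.4595) = -0.4524; [Cd²⁺] = 10^(-0.4524) ≈ 0.35 M.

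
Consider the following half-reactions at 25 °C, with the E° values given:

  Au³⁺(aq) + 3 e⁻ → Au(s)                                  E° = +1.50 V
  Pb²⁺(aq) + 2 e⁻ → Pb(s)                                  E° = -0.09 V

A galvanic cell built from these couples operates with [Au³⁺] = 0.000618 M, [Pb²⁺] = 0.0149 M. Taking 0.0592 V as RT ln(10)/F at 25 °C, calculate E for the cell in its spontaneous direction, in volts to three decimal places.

Au³⁺/Au is the cathode (higher E°), Pb²⁺/Pb the anode: E°cell = +1.50 − (-0.09) = +1.59 V, n = 6.
Overall: 2 Au³⁺(aq) + 3 Pb(s) → 2 Au(s) + 3 Pb²⁺(aq)
Q = [Pb²⁺]^3 / ([Au³⁺]^2); log Q = 0.938.
E = E° − (0.0592/n) log Q = +1.59 − (0.0592/6)(0.938) = +1.581 V.

+1.581 V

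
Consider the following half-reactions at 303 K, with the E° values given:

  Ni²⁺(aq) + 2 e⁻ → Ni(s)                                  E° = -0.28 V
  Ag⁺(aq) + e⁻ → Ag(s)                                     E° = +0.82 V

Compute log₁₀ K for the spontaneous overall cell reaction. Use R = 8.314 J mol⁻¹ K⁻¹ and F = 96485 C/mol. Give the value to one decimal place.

36.6

Cathode: Ag⁺/Ag; anode: Ni²⁺/Ni. E°cell = (+0.82) − (-0.28) = +1.10 V, with n = 2.
ΔG° = −nFE° = −RT ln K, so ln K = nFE°/(RT) = (2)(96485)(+1.10) / ((8.314)(303)) = 84.262.
log₁₀ K = 84.262 / ln 10 = 36.6.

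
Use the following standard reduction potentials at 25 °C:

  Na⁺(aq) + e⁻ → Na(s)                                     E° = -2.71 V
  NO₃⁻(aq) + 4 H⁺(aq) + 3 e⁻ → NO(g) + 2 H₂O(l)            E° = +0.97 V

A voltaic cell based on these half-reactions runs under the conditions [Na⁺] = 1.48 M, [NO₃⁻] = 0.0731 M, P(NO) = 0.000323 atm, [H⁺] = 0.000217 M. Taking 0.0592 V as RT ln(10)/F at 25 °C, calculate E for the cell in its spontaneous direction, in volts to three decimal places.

NO₃⁻/NO is the cathode (higher E°), Na⁺/Na the anode: E°cell = +0.97 − (-2.71) = +3.68 V, n = 3.
Overall: NO₃⁻(aq) + 4 H⁺(aq) + 3 Na(s) → NO(g) + 2 H₂O(l) + 3 Na⁺(aq)
Q = P(NO)·[Na⁺]^3 / ([NO₃⁻]·[H⁺]^4); log Q = 12.810.
E = E° − (0.0592/n) log Q = +3.68 − (0.0592/3)(12.810) = +3.427 V.

+3.427 V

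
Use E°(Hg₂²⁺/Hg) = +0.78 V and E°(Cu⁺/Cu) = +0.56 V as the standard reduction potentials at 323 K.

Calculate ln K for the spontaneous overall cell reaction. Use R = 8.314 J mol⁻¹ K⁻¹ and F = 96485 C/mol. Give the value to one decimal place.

15.8

Cathode: Hg₂²⁺/Hg; anode: Cu⁺/Cu. E°cell = (+0.78) − (+0.56) = +0.22 V, with n = 2.
ΔG° = −nFE° = −RT ln K, so ln K = nFE°/(RT) = (2)(96485)(+0.22) / ((8.314)(323)) = 15.809.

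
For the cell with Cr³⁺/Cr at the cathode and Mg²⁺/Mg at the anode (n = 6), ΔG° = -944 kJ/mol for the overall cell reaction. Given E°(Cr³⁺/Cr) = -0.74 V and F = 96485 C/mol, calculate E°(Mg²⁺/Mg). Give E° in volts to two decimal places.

-2.37 V

E°cell = −ΔG°/(nF) = −(-944×10³)/((6)(96485)) = +1.631 V.
Since Cr³⁺/Cr is the cathode and Mg²⁺/Mg the anode, E°cell = E°(Cr³⁺/Cr) − E°(Mg²⁺/Mg).
So E°(Mg²⁺/Mg) = E°(Cr³⁺/Cr) − E°cell = (-0.74) − (+1.631) = -2.37 V.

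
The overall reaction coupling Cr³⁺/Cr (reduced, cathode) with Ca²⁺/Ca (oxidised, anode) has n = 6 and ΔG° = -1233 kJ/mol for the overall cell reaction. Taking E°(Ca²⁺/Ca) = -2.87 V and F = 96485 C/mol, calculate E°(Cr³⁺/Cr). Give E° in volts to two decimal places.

E°cell = −ΔG°/(nF) = −(-1233×10³)/((6)(96485)) = +2.130 V.
Since Cr³⁺/Cr is the cathode and Ca²⁺/Ca the anode, E°cell = E°(Cr³⁺/Cr) − E°(Ca²⁺/Ca).
So E°(Cr³⁺/Cr) = E°cell + E°(Ca²⁺/Ca) = +2.130 + (-2.87) = -0.74 V.

-0.74 V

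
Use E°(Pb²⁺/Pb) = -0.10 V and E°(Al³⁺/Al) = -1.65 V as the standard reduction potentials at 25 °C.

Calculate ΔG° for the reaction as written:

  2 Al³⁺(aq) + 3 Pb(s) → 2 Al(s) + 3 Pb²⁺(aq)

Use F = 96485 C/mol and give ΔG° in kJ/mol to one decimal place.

+897.3 kJ/mol

As written, Al³⁺/Al is reduced (cathode) and Pb²⁺/Pb is oxidised (anode), so E°cell = (-1.65) − (-0.10) = -1.55 V.
Balancing electrons gives n = 6.
ΔG° = −nFE° = −(6)(96485)(-1.55) = 897,310 J = +897.3 kJ/mol.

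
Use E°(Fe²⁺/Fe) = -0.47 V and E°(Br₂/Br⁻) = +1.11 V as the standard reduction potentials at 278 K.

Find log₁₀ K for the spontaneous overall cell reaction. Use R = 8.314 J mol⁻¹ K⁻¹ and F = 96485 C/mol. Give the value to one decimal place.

Cathode: Br₂/Br⁻; anode: Fe²⁺/Fe. E°cell = (+1.11) − (-0.47) = +1.58 V, with n = 2.
ΔG° = −nFE° = −RT ln K, so ln K = nFE°/(RT) = (2)(96485)(+1.58) / ((8.314)(278)) = 131.914.
log₁₀ K = 131.914 / ln 10 = 57.3.

57.3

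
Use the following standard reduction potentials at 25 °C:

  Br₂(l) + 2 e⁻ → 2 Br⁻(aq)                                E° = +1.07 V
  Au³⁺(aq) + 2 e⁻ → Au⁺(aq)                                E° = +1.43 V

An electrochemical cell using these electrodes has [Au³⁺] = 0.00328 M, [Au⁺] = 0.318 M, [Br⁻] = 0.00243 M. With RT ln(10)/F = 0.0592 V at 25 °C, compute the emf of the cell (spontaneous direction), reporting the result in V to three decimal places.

+0.146 V

Au³⁺/Au⁺ is the cathode (higher E°), Br₂/Br⁻ the anode: E°cell = +1.43 − (+1.07) = +0.36 V, n = 2.
Overall: Au³⁺(aq) + 2 Br⁻(aq) → Au⁺(aq) + Br₂(l)
Q = [Au⁺] / ([Au³⁺]·[Br⁻]^2); log Q = 7.215.
E = E° − (0.0592/n) log Q = +0.36 − (0.0592/2)(7.215) = +0.146 V.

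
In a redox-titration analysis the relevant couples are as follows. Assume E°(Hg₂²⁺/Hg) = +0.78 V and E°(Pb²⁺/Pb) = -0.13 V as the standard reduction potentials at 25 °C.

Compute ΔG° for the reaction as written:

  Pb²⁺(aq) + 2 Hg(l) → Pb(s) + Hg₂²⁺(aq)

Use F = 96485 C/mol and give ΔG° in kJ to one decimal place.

+175.6 kJ

As written, Pb²⁺/Pb is reduced (cathode) and Hg₂²⁺/Hg is oxidised (anode), so E°cell = (-0.13) − (+0.78) = -0.91 V.
Balancing electrons gives n = 2.
ΔG° = −nFE° = −(2)(96485)(-0.91) = 175,603 J = +175.6 kJ.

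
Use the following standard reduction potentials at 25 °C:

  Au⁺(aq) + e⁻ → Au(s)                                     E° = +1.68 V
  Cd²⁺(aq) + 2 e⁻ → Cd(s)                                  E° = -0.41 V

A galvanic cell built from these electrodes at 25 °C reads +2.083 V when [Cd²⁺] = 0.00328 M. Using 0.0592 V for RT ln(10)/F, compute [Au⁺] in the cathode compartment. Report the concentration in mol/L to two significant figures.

0.044 M

Au⁺/Au is the cathode, Cd²⁺/Cd the anode: E°cell = +2.09 V, n = 2.
Overall reaction: 2 Au⁺(aq) + Cd(s) → 2 Au(s) + Cd²⁺(aq); Q = [Cd²⁺]^1/[Au⁺]^2.
From E = E° − (0.0592/n) log Q: log Q = (E° − E)·n/0.0592 = (+2.09 − (+2.083))·2/0.0592 = 0.2365.
So 2·log[Au⁺] = 1·log(0.00328) − log Q = -2.4841 − (0.2365) = -2.7206; log[Au⁺] = -2.7206 / 2 = -1.3603; [Au⁺] = 10^(-1.3603) ≈ 0.044 M.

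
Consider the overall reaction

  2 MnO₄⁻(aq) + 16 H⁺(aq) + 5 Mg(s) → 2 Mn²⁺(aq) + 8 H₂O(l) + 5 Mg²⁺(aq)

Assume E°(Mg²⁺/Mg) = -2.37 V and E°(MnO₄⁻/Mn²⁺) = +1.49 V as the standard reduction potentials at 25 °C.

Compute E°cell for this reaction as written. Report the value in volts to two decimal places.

+3.86 V

The MnO₄⁻/Mn²⁺ couple has the higher reduction potential, so it is the cathode; Mg²⁺/Mg is oxidised at the anode.
E°cell = E°(cathode) − E°(anode) = (+1.49) − (-2.37) = +3.86 V.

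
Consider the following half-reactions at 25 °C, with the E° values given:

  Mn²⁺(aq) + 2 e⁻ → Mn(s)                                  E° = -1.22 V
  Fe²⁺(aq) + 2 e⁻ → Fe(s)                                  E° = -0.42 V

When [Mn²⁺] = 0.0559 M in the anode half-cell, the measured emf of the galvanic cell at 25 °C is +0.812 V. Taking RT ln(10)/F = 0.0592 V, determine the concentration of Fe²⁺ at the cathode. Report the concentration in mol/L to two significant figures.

Fe²⁺/Fe is the cathode, Mn²⁺/Mn the anode: E°cell = +0.80 V, n = 2.
Overall reaction: Fe²⁺(aq) + Mn(s) → Fe(s) + Mn²⁺(aq); Q = [Mn²⁺]^1/[Fe²⁺]^1.
From E = E° − (0.0592/n) log Q: log Q = (E° − E)·n/0.0592 = (+0.80 − (+0.812))·2/0.0592 = -0.4054.
So 1·log[Fe²⁺] = 1·log(0.0559) − log Q = -1.2526 − (-0.4054) = -0.8472; [Fe²⁺] = 10^(-0.8472) ≈ 0.14 M.

0.14 M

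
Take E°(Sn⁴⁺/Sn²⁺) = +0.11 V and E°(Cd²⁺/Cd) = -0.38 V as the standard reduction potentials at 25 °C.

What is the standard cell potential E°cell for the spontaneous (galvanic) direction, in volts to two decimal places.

The Sn⁴⁺/Sn²⁺ couple has the higher reduction potential, so it is the cathode; Cd²⁺/Cd is oxidised at the anode.
E°cell = E°(cathode) − E°(anode) = (+0.11) − (-0.38) = +0.49 V.

+0.49 V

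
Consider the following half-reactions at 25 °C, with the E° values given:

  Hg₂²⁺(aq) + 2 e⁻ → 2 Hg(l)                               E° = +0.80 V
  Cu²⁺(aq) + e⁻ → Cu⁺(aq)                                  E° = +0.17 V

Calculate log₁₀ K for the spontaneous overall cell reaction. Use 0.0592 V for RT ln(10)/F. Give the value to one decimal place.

Cathode: Hg₂²⁺/Hg; anode: Cu²⁺/Cu⁺. E°cell = +0.63 V, n = 2.
log K = nE°cell / 0.0592 = (2)(+0.63) / 0.0592 = 21.3.

21.3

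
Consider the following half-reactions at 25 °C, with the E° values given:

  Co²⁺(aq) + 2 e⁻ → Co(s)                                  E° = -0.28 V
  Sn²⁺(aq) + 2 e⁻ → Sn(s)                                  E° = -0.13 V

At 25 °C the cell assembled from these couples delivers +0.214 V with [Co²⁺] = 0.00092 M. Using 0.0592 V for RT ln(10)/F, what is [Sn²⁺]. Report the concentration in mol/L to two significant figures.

0.13 M

Sn²⁺/Sn is the cathode, Co²⁺/Co the anode: E°cell = +0.15 V, n = 2.
Overall reaction: Sn²⁺(aq) + Co(s) → Sn(s) + Co²⁺(aq); Q = [Co²⁺]^1/[Sn²⁺]^1.
From E = E° − (0.0592/n) log Q: log Q = (E° − E)·n/0.0592 = (+0.15 − (+0.214))·2/0.0592 = -2.1622.
So 1·log[Sn²⁺] = 1·log(0.00092) − log Q = -3.0362 − (-2.1622) = -0.8740; [Sn²⁺] = 10^(-0.8740) ≈ 0.13 M.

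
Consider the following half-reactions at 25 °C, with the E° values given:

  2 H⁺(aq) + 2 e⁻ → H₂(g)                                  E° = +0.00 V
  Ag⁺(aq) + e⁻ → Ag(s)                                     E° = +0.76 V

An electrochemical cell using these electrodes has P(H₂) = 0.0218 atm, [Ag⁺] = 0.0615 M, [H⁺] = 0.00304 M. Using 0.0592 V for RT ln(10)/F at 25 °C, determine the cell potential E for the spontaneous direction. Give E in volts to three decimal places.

+0.788 V

Ag⁺/Ag is the cathode (higher E°), H⁺/H₂ the anode: E°cell = +0.76 − (+0.00) = +0.76 V, n = 2.
Overall: 2 Ag⁺(aq) + H₂(g) → 2 Ag(s) + 2 H⁺(aq)
Q = [H⁺]^2 / ([Ag⁺]^2·P(H₂)); log Q = -0.950.
E = E° − (0.0592/n) log Q = +0.76 − (0.0592/2)(-0.950) = +0.788 V.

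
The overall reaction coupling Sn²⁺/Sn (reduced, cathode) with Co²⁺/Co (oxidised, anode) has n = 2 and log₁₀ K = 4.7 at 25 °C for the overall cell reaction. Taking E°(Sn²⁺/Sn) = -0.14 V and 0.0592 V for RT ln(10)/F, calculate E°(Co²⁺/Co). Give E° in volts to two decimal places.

E°cell = (0.0592/n)·log K = (0.0592/2)(4.7) = +0.139 V.
Since Sn²⁺/Sn is the cathode and Co²⁺/Co the anode, E°cell = E°(Sn²⁺/Sn) − E°(Co²⁺/Co).
So E°(Co²⁺/Co) = E°(Sn²⁺/Sn) − E°cell = (-0.14) − (+0.139) = -0.28 V.

-0.28 V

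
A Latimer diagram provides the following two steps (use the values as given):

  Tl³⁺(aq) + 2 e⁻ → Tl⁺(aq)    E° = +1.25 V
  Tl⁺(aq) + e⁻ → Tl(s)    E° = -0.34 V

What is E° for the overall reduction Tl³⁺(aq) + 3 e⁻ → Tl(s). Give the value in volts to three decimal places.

Since ΔG° = −nFE° is additive over sequential reductions, n₃E°₃ = n₁E°₁ + n₂E°₂.
E°₃ = (2×+1.25 + 1×-0.34) / 3 = (+2.160) / 3 = +0.720 V.
Simply averaging or adding the two E° values would be wrong; the electron-weighted sum is required.

+0.720 V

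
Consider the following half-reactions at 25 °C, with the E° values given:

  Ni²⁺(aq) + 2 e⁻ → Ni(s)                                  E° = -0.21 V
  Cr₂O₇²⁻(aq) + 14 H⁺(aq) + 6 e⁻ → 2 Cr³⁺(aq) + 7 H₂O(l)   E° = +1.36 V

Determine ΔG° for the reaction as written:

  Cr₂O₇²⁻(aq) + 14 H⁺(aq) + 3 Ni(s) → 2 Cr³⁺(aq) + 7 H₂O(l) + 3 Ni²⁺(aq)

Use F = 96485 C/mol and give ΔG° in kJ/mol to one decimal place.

-908.9 kJ/mol

As written, Cr₂O₇²⁻/Cr³⁺ is reduced (cathode) and Ni²⁺/Ni is oxidised (anode), so E°cell = (+1.36) − (-0.21) = +1.57 V.
Balancing electrons gives n = 6.
ΔG° = −nFE° = −(6)(96485)(+1.57) = -908,889 J = -908.9 kJ/mol.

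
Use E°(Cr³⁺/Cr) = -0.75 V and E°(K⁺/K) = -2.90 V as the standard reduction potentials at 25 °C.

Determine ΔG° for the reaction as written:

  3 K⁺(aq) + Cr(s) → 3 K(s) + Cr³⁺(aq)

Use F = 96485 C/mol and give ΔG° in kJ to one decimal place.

As written, K⁺/K is reduced (cathode) and Cr³⁺/Cr is oxidised (anode), so E°cell = (-2.90) − (-0.75) = -2.15 V.
Balancing electrons gives n = 3.
ΔG° = −nFE° = −(3)(96485)(-2.15) = 622,328 J = +622.3 kJ.

+622.3 kJ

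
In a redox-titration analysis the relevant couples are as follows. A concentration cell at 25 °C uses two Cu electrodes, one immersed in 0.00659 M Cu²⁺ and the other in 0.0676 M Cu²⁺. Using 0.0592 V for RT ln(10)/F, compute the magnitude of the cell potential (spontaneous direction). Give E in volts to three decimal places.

+0.030 V

For a concentration cell E°cell = 0. The 0.0676 M side is the cathode (reduction is favoured where [Cu²⁺] is higher).
With n = 2, E = −(0.0592/2) log([Cu²⁺]ₐₙ/[Cu²⁺]꜀ₐₜ) = −(0.0592/2) log(0.00659/0.0676) = −(0.0592/2)(-1.011) = +0.030 V.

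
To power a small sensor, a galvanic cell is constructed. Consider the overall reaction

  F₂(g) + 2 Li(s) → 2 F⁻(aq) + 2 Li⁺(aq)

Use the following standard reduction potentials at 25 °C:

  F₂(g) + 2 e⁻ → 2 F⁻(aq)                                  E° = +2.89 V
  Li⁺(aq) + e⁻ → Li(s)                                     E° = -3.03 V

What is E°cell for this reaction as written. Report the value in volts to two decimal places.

+5.92 V

The F₂/F⁻ couple has the higher reduction potential, so it is the cathode; Li⁺/Li is oxidised at the anode.
E°cell = E°(cathode) − E°(anode) = (+2.89) − (-3.03) = +5.92 V.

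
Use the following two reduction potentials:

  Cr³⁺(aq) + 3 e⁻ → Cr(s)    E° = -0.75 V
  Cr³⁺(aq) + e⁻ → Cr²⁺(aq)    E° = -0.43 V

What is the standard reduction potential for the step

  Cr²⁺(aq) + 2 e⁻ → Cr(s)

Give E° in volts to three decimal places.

Sequential free energies add, so n₃E°₃ = n₁E°₁ + n₂E°₂.
With n₃ = 3, and the known step contributing 1×(-0.43) V, the unknown satisfies 2·E° = 3×(-0.75) − 1×(-0.43) = -1.820.
E° = -1.820 / 2 = -0.910 V.

-0.910 V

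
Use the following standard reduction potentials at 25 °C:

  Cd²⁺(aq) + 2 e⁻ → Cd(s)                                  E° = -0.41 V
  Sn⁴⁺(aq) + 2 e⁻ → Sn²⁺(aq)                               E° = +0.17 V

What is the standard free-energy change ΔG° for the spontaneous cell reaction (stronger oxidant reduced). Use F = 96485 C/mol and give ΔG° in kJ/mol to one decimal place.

Sn⁴⁺/Sn²⁺ (E° = +0.17 V) is the cathode; Cd²⁺/Cd (E° = -0.41 V) is the anode, so E°cell = +0.58 V.
Balancing electrons gives n = 2 (lcm of 2 and 2).
ΔG° = −nFE° = −(2)(96485)(+0.58) = -111,923 J = -111.9 kJ/mol.

-111.9 kJ/mol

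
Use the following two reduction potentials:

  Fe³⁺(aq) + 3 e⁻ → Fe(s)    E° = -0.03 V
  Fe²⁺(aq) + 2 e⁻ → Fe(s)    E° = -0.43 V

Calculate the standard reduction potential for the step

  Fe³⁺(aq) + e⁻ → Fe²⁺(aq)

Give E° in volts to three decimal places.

Sequential free energies add, so n₃E°₃ = n₁E°₁ + n₂E°₂.
With n₃ = 3, and the known step contributing 2×(-0.43) V, the unknown satisfies 1·E° = 3×(-0.03) − 2×(-0.43) = +0.770.
E° = +0.770 / 1 = +0.770 V.

+0.770 V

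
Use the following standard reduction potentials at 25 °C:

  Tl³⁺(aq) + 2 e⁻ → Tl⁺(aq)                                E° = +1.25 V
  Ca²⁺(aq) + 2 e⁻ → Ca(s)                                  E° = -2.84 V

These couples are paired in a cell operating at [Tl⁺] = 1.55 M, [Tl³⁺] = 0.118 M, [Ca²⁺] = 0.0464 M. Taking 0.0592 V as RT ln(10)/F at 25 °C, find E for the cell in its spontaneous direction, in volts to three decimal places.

+4.096 V

Tl³⁺/Tl⁺ is the cathode (higher E°), Ca²⁺/Ca the anode: E°cell = +1.25 − (-2.84) = +4.09 V, n = 2.
Overall: Tl³⁺(aq) + Ca(s) → Tl⁺(aq) + Ca²⁺(aq)
Q = [Tl⁺]·[Ca²⁺] / ([Tl³⁺]); log Q = -0.215.
E = E° − (0.0592/n) log Q = +4.09 − (0.0592/2)(-0.215) = +4.096 V.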